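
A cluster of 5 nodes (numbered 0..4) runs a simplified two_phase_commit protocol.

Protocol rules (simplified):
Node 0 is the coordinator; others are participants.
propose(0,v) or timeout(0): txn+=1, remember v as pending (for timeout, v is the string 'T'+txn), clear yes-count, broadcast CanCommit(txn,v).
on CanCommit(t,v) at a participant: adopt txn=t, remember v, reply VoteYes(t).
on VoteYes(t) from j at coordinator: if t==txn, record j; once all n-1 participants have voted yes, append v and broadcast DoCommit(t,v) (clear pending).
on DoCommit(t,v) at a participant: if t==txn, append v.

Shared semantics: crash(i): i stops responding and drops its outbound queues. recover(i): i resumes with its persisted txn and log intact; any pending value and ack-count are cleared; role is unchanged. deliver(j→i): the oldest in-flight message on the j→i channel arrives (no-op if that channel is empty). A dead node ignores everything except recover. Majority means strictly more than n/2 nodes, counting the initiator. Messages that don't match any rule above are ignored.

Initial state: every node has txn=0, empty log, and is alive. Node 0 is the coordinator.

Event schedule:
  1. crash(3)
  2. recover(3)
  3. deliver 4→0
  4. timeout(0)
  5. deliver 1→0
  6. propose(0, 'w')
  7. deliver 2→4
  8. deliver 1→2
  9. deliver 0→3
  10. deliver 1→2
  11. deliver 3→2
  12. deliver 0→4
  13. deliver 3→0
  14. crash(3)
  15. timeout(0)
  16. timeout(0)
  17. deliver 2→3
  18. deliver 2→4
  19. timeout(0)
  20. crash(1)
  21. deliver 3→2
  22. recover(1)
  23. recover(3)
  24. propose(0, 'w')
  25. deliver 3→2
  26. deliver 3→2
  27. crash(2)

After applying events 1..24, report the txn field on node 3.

step 1 crash(3): 3={✗part,t=0,log=-}
step 2 recover(3): 3={part,t=0,log=-}
step 3 deliver 4→0: —
step 4 timeout(0): 0={coor,t=1,log=-}
step 5 deliver 1→0: —
step 6 propose(0,'w'): 0={coor,t=2,log=-}
step 7 deliver 2→4: —
step 8 deliver 1→2: —
step 9 deliver 0→3: 3={part,t=1,log=-}
step 10 deliver 1→2: —
step 11 deliver 3→2: —
step 12 deliver 0→4: 4={part,t=1,log=-}
step 13 deliver 3→0: —
step 14 crash(3): 3={✗part,t=1,log=-}
step 15 timeout(0): 0={coor,t=3,log=-}
step 16 timeout(0): 0={coor,t=4,log=-}
step 17 deliver 2→3: —
step 18 deliver 2→4: —
step 19 timeout(0): 0={coor,t=5,log=-}
step 20 crash(1): 1={✗part,t=0,log=-}
step 21 deliver 3→2: —
step 22 recover(1): 1={part,t=0,log=-}
step 23 recover(3): 3={part,t=1,log=-}
step 24 propose(0,'w'): 0={coor,t=6,log=-}

1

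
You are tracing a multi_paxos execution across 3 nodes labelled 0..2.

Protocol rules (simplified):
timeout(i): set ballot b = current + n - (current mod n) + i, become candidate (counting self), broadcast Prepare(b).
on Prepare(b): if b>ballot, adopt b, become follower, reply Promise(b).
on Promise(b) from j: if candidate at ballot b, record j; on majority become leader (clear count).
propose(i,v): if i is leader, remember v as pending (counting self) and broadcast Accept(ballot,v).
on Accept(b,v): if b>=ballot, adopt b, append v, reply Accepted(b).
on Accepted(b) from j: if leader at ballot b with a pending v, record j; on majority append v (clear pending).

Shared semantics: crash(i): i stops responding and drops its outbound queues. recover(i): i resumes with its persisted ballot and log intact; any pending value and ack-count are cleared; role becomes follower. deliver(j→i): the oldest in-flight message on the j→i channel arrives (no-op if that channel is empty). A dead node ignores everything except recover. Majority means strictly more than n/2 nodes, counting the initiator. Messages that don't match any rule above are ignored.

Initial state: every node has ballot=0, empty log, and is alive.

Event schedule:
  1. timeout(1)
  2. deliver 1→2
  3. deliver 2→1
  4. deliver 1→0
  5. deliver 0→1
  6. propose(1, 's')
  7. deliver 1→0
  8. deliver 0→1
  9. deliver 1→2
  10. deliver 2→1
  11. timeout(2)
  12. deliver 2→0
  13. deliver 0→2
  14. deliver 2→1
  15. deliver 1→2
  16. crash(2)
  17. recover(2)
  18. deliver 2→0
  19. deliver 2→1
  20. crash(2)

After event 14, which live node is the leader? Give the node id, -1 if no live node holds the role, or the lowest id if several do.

2

e1 timeout(1): 1[cand,b=4,-]
e2 deliver 1→2: 2[foll,b=4,-]
e3 deliver 2→1: 1[lead,b=4,-]
e4 deliver 1→0: 0[foll,b=4,-]
e5 deliver 0→1: ·
e6 propose(1,'s'): ·
e7 deliver 1→0: 0[foll,b=4,s]
e8 deliver 0→1: 1[lead,b=4,s]
e9 deliver 1→2: 2[foll,b=4,s]
e10 deliver 2→1: ·
e11 timeout(2): 2[cand,b=8,s]
e12 deliver 2→0: 0[foll,b=8,s]
e13 deliver 0→2: 2[lead,b=8,s]
e14 deliver 2→1: 1[foll,b=8,s]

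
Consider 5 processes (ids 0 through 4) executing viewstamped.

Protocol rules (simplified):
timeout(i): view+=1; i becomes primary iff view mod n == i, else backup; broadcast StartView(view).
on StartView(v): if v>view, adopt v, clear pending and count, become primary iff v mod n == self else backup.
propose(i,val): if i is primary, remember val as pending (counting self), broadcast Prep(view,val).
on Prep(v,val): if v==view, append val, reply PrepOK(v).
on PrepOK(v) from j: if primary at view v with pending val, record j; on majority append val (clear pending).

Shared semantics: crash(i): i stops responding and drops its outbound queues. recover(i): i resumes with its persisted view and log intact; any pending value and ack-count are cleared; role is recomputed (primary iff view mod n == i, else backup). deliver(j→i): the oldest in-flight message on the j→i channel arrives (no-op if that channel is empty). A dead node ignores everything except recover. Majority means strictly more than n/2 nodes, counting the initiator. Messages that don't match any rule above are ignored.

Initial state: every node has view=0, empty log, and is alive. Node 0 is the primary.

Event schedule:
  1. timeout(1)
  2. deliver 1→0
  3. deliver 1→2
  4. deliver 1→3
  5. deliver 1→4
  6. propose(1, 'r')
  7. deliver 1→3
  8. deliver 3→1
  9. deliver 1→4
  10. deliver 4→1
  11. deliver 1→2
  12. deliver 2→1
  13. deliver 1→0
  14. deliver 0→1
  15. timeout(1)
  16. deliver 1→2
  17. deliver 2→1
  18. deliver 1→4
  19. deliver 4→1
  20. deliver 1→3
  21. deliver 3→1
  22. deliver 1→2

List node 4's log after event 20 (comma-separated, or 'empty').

e1 timeout(1): 1[prim,v=1,-]
e2 deliver 1→0: 0[back,v=1,-]
e3 deliver 1→2: 2[back,v=1,-]
e4 deliver 1→3: 3[back,v=1,-]
e5 deliver 1→4: 4[back,v=1,-]
e6 propose(1,'r'): ·
e7 deliver 1→3: 3[back,v=1,r]
e8 deliver 3→1: ·
e9 deliver 1→4: 4[back,v=1,r]
e10 deliver 4→1: 1[prim,v=1,r]
e11 deliver 1→2: 2[back,v=1,r]
e12 deliver 2→1: ·
e13 deliver 1→0: 0[back,v=1,r]
e14 deliver 0→1: ·
e15 timeout(1): 1[back,v=2,r]
e16 deliver 1→2: 2[prim,v=2,r]
e17 deliver 2→1: ·
e18 deliver 1→4: 4[back,v=2,r]
e19 deliver 4→1: ·
e20 deliver 1→3: 3[back,v=2,r]

r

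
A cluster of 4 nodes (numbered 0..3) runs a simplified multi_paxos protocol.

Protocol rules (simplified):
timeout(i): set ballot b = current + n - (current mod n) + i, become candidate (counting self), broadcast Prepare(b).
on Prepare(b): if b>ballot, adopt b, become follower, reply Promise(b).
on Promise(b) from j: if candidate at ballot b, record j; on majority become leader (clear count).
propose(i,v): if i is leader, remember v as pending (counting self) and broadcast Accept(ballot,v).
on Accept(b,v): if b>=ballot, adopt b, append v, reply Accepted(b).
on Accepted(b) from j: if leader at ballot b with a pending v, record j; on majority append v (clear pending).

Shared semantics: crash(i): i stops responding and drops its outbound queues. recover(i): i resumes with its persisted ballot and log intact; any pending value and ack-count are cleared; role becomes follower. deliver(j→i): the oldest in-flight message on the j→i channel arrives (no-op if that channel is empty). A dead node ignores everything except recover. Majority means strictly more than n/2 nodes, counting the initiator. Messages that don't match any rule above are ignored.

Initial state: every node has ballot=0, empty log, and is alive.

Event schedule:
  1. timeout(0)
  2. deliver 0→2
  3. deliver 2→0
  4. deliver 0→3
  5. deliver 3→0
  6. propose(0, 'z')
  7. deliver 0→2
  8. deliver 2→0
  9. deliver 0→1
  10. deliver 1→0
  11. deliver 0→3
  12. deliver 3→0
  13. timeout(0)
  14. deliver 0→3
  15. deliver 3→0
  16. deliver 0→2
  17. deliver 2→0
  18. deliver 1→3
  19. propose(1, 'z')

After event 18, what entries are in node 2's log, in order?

z

after 1 — timeout(0): n0:cand/b4/[-]
after 2 — deliver 0→2: n2:foll/b4/[-]
after 3 — deliver 2→0: ·
after 4 — deliver 0→3: n3:foll/b4/[-]
after 5 — deliver 3→0: n0:lead/b4/[-]
after 6 — propose(0,'z'): ·
after 7 — deliver 0→2: n2:foll/b4/[z]
after 8 — deliver 2→0: ·
after 9 — deliver 0→1: n1:foll/b4/[-]
after 10 — deliver 1→0: ·
after 11 — deliver 0→3: n3:foll/b4/[z]
after 12 — deliver 3→0: n0:lead/b4/[z]
after 13 — timeout(0): n0:cand/b8/[z]
after 14 — deliver 0→3: n3:foll/b8/[z]
after 15 — deliver 3→0: ·
after 16 — deliver 0→2: n2:foll/b8/[z]
after 17 — deliver 2→0: n0:lead/b8/[z]
after 18 — deliver 1→3: ·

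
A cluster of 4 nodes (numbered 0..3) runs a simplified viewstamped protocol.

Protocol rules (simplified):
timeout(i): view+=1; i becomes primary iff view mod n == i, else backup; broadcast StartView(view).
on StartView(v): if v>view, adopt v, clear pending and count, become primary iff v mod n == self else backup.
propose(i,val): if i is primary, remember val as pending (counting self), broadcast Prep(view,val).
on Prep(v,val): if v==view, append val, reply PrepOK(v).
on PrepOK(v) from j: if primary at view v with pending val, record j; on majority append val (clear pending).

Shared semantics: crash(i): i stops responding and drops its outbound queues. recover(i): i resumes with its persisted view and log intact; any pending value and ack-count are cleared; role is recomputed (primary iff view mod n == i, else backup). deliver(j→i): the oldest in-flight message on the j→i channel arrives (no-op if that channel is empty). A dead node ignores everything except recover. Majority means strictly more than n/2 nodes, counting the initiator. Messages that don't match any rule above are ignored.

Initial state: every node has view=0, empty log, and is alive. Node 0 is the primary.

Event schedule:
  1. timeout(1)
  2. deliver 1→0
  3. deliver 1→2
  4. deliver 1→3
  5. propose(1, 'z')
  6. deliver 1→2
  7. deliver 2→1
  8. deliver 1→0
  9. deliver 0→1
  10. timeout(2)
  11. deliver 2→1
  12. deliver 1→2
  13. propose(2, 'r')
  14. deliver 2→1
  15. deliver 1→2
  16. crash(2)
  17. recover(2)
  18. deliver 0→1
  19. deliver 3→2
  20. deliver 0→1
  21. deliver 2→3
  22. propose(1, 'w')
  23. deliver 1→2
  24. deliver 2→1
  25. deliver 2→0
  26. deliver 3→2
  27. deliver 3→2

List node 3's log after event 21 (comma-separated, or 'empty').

empty

1. timeout(1):  <1:prim v1 ->
2. deliver 1→0:  <0:back v1 ->
3. deliver 1→2:  <2:back v1 ->
4. deliver 1→3:  <3:back v1 ->
5. propose(1,'z'):  nop
6. deliver 1→2:  <2:back v1 z>
7. deliver 2→1:  nop
8. deliver 1→0:  <0:back v1 z>
9. deliver 0→1:  <1:prim v1 z>
10. timeout(2):  <2:prim v2 z>
11. deliver 2→1:  <1:back v2 z>
12. deliver 1→2:  nop
13. propose(2,'r'):  nop
14. deliver 2→1:  <1:back v2 z,r>
15. deliver 1→2:  nop
16. crash(2):  <2:✗prim v2 z>
17. recover(2):  <2:prim v2 z>
18. deliver 0→1:  nop
19. deliver 3→2:  nop
20. deliver 0→1:  nop
21. deliver 2→3:  nop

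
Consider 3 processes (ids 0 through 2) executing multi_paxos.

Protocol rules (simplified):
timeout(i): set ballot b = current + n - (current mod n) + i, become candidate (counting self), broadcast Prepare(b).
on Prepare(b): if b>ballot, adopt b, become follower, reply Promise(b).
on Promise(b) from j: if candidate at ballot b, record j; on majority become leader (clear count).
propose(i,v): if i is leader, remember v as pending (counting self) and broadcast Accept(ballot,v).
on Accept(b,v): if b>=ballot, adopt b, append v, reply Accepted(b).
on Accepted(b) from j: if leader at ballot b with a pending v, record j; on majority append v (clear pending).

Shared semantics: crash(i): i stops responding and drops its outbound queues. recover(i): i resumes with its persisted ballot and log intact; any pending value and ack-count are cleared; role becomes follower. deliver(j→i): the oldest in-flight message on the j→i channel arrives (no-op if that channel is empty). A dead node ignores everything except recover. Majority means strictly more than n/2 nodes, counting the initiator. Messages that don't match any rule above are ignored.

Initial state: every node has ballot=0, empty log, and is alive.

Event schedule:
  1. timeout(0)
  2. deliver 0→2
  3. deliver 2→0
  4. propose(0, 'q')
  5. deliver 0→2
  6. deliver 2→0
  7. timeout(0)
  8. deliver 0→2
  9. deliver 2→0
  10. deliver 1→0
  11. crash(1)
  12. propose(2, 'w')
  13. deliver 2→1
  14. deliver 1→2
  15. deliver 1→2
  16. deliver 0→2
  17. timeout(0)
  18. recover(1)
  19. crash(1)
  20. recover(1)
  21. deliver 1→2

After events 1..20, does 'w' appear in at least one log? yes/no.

no

after 1 — timeout(0): n0:cand/b3/[-]
after 2 — deliver 0→2: n2:foll/b3/[-]
after 3 — deliver 2→0: n0:lead/b3/[-]
after 4 — propose(0,'q'): ·
after 5 — deliver 0→2: n2:foll/b3/[q]
after 6 — deliver 2→0: n0:lead/b3/[q]
after 7 — timeout(0): n0:cand/b6/[q]
after 8 — deliver 0→2: n2:foll/b6/[q]
after 9 — deliver 2→0: n0:lead/b6/[q]
after 10 — deliver 1→0: ·
after 11 — crash(1): n1:✗foll/b0/[-]
after 12 — propose(2,'w'): ·
after 13 — deliver 2→1: ·
after 14 — deliver 1→2: ·
after 15 — deliver 1→2: ·
after 16 — deliver 0→2: ·
after 17 — timeout(0): n0:cand/b9/[q]
after 18 — recover(1): n1:foll/b0/[-]
after 19 — crash(1): n1:✗foll/b0/[-]
after 20 — recover(1): n1:foll/b0/[-]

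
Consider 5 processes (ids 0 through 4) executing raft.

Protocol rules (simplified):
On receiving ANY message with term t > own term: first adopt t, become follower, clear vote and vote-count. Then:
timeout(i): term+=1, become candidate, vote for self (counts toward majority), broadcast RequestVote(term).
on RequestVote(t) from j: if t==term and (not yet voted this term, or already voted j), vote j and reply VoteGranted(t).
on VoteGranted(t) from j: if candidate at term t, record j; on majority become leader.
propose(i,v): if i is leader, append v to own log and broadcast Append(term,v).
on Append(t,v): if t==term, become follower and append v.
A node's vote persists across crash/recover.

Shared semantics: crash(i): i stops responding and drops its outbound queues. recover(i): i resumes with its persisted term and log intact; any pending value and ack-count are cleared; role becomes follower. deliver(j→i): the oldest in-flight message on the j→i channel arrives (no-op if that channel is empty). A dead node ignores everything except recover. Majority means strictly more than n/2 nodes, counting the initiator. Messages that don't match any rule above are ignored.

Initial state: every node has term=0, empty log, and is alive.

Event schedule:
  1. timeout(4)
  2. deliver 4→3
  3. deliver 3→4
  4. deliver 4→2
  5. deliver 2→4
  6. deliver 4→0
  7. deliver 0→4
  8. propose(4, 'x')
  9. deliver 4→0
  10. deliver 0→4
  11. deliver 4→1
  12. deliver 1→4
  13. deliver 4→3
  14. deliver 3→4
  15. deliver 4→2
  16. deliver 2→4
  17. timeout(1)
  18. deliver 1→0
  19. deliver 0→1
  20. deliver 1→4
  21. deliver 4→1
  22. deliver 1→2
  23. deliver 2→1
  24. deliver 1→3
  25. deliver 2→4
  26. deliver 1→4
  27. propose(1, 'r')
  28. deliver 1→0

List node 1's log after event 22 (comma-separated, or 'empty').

empty

step 1 timeout(4): 4={cand,t=1,log=-}
step 2 deliver 4→3: 3={foll,t=1,log=-}
step 3 deliver 3→4: —
step 4 deliver 4→2: 2={foll,t=1,log=-}
step 5 deliver 2→4: 4={lead,t=1,log=-}
step 6 deliver 4→0: 0={foll,t=1,log=-}
step 7 deliver 0→4: —
step 8 propose(4,'x'): 4={lead,t=1,log=x}
step 9 deliver 4→0: 0={foll,t=1,log=x}
step 10 deliver 0→4: —
step 11 deliver 4→1: 1={foll,t=1,log=-}
step 12 deliver 1→4: —
step 13 deliver 4→3: 3={foll,t=1,log=x}
step 14 deliver 3→4: —
step 15 deliver 4→2: 2={foll,t=1,log=x}
step 16 deliver 2→4: —
step 17 timeout(1): 1={cand,t=2,log=-}
step 18 deliver 1→0: 0={foll,t=2,log=x}
step 19 deliver 0→1: —
step 20 deliver 1→4: 4={foll,t=2,log=x}
step 21 deliver 4→1: —
step 22 deliver 1→2: 2={foll,t=2,log=x}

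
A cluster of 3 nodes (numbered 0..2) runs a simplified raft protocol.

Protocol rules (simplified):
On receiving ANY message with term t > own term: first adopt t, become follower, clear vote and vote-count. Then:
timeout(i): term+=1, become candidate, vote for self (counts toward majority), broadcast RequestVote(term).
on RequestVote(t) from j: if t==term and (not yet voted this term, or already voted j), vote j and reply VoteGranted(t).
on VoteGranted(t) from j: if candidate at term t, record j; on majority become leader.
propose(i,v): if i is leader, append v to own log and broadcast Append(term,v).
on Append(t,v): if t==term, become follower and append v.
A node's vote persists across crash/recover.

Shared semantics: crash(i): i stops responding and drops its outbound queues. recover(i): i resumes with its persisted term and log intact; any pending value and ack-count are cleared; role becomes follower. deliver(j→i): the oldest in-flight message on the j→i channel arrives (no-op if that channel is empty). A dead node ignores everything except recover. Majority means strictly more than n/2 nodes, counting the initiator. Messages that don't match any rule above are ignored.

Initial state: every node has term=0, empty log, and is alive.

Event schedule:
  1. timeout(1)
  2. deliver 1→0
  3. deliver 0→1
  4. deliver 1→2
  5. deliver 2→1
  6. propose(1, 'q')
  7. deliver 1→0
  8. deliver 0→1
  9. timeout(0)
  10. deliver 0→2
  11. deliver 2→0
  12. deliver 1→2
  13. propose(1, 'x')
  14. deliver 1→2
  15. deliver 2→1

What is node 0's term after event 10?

step 1 timeout(1): 1={cand,t=1,log=-}
step 2 deliver 1→0: 0={foll,t=1,log=-}
step 3 deliver 0→1: 1={lead,t=1,log=-}
step 4 deliver 1→2: 2={foll,t=1,log=-}
step 5 deliver 2→1: —
step 6 propose(1,'q'): 1={lead,t=1,log=q}
step 7 deliver 1→0: 0={foll,t=1,log=q}
step 8 deliver 0→1: —
step 9 timeout(0): 0={cand,t=2,log=q}
step 10 deliver 0→2: 2={foll,t=2,log=-}

2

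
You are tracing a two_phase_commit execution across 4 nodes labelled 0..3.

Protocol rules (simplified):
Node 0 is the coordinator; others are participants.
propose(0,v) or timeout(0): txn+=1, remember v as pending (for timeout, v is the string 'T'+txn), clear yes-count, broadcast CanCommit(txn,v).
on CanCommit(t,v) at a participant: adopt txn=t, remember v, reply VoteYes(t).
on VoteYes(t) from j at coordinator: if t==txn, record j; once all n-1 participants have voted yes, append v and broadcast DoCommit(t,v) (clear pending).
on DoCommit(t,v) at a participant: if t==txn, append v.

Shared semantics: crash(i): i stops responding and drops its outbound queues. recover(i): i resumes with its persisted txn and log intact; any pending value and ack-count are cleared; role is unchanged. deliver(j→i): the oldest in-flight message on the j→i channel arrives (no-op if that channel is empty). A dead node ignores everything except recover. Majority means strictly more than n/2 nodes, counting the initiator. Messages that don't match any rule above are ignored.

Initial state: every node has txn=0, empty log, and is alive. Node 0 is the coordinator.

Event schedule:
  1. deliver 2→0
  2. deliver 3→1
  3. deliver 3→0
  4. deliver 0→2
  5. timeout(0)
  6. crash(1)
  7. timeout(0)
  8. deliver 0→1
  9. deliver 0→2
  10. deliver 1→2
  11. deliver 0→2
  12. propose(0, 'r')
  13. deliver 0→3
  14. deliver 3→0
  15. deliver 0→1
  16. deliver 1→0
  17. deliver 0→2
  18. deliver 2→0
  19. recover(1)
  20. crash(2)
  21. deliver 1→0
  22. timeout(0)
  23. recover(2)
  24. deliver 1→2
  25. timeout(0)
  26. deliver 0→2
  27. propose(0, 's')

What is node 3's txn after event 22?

1

step 1 deliver 2→0: —
step 2 deliver 3→1: —
step 3 deliver 3→0: —
step 4 deliver 0→2: —
step 5 timeout(0): 0={coor,t=1,log=-}
step 6 crash(1): 1={✗part,t=0,log=-}
step 7 timeout(0): 0={coor,t=2,log=-}
step 8 deliver 0→1: —
step 9 deliver 0→2: 2={part,t=1,log=-}
step 10 deliver 1→2: —
step 11 deliver 0→2: 2={part,t=2,log=-}
step 12 propose(0,'r'): 0={coor,t=3,log=-}
step 13 deliver 0→3: 3={part,t=1,log=-}
step 14 deliver 3→0: —
step 15 deliver 0→1: —
step 16 deliver 1→0: —
step 17 deliver 0→2: 2={part,t=3,log=-}
step 18 deliver 2→0: —
step 19 recover(1): 1={part,t=0,log=-}
step 20 crash(2): 2={✗part,t=3,log=-}
step 21 deliver 1→0: —
step 22 timeout(0): 0={coor,t=4,log=-}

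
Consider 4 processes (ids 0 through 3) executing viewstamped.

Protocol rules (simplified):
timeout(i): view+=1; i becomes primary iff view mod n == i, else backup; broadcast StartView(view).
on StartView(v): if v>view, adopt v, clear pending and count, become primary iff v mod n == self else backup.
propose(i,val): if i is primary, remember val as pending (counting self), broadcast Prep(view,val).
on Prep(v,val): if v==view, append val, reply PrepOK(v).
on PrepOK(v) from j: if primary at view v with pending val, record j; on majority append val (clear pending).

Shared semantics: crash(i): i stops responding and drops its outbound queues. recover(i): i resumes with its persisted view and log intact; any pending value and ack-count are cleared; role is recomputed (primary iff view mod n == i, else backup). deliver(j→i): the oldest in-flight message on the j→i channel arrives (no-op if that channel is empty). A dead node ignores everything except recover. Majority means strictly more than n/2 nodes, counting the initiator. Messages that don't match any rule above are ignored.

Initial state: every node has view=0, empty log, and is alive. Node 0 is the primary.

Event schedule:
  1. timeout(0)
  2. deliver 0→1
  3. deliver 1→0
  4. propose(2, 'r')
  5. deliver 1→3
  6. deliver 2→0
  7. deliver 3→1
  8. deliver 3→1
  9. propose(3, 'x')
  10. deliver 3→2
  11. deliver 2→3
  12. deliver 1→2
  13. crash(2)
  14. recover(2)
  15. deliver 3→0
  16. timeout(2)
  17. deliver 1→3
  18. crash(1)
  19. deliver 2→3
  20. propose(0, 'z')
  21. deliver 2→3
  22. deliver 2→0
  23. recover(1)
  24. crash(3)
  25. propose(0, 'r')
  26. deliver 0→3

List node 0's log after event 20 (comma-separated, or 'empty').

after 1 — timeout(0): n0:back/v1/[-]
after 2 — deliver 0→1: n1:prim/v1/[-]
after 3 — deliver 1→0: ·
after 4 — propose(2,'r'): ·
after 5 — deliver 1→3: ·
after 6 — deliver 2→0: ·
after 7 — deliver 3→1: ·
after 8 — deliver 3→1: ·
after 9 — propose(3,'x'): ·
after 10 — deliver 3→2: ·
after 11 — deliver 2→3: ·
after 12 — deliver 1→2: ·
after 13 — crash(2): n2:✗back/v0/[-]
after 14 — recover(2): n2:back/v0/[-]
after 15 — deliver 3→0: ·
after 16 — timeout(2): n2:back/v1/[-]
after 17 — deliver 1→3: ·
after 18 — crash(1): n1:✗prim/v1/[-]
after 19 — deliver 2→3: n3:back/v1/[-]
after 20 — propose(0,'z'): ·

empty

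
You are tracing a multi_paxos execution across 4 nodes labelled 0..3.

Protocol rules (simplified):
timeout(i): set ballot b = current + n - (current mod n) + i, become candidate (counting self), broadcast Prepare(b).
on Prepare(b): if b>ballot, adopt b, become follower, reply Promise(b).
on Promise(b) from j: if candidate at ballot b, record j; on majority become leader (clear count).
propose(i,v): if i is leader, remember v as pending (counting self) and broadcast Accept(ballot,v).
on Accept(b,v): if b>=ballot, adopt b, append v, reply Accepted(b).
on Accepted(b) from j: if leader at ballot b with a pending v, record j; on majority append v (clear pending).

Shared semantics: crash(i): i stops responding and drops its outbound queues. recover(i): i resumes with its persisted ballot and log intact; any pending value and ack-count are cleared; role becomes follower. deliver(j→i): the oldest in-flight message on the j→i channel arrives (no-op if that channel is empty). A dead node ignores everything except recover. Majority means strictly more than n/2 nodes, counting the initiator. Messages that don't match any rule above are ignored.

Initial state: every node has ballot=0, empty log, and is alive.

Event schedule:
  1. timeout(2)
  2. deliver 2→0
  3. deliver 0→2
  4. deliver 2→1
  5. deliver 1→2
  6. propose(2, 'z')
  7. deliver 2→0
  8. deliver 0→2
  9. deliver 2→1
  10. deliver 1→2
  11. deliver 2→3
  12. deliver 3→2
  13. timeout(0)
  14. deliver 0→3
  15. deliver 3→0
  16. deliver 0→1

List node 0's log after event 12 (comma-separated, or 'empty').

step 1 timeout(2): 2={cand,b=6,log=-}
step 2 deliver 2→0: 0={foll,b=6,log=-}
step 3 deliver 0→2: —
step 4 deliver 2→1: 1={foll,b=6,log=-}
step 5 deliver 1→2: 2={lead,b=6,log=-}
step 6 propose(2,'z'): —
step 7 deliver 2→0: 0={foll,b=6,log=z}
step 8 deliver 0→2: —
step 9 deliver 2→1: 1={foll,b=6,log=z}
step 10 deliver 1→2: 2={lead,b=6,log=z}
step 11 deliver 2→3: 3={foll,b=6,log=-}
step 12 deliver 3→2: —

z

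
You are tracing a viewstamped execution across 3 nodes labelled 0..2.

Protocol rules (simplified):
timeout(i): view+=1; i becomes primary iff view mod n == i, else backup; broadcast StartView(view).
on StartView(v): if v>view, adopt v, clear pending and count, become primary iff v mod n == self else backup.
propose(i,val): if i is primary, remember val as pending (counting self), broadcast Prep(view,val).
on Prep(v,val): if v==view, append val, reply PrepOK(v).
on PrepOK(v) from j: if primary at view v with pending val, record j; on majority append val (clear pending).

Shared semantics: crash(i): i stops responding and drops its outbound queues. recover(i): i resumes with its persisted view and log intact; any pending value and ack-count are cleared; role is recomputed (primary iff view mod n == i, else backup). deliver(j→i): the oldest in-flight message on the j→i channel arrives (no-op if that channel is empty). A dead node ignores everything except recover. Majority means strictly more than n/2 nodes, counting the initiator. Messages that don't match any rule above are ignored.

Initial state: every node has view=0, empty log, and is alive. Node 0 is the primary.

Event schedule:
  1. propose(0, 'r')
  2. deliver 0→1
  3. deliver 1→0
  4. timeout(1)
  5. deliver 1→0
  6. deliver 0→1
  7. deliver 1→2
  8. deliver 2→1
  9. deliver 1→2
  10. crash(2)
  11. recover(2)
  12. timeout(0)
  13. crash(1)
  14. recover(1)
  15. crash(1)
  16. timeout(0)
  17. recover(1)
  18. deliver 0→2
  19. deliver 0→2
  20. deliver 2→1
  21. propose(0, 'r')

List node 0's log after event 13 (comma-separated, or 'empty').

r

1. propose(0,'r'):  nop
2. deliver 0→1:  <1:back v0 r>
3. deliver 1→0:  <0:prim v0 r>
4. timeout(1):  <1:prim v1 r>
5. deliver 1→0:  <0:back v1 r>
6. deliver 0→1:  nop
7. deliver 1→2:  <2:back v1 ->
8. deliver 2→1:  nop
9. deliver 1→2:  nop
10. crash(2):  <2:✗back v1 ->
11. recover(2):  <2:back v1 ->
12. timeout(0):  <0:back v2 r>
13. crash(1):  <1:✗prim v1 r>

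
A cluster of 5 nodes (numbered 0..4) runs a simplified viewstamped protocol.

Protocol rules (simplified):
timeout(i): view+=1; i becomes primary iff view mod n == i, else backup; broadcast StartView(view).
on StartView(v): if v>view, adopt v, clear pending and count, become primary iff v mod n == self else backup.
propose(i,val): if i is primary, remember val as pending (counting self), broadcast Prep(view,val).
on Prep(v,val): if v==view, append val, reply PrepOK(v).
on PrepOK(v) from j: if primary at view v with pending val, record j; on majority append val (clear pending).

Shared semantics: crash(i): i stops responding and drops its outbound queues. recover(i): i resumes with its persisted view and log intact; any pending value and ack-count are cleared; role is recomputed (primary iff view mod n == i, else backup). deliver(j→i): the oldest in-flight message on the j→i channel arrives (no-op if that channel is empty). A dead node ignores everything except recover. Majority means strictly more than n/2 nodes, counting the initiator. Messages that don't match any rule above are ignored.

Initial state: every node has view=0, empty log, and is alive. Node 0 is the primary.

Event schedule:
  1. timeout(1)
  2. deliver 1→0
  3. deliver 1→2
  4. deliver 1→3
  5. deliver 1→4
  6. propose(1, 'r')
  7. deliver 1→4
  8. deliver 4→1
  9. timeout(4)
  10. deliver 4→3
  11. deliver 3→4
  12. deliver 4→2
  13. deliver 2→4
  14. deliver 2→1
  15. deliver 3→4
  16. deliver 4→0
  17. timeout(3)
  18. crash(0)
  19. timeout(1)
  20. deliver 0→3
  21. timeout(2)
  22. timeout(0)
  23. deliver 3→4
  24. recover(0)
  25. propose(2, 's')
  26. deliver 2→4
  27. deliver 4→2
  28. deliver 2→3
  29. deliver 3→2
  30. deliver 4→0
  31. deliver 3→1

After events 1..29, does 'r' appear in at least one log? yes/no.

step 1 timeout(1): 1={prim,v=1,log=-}
step 2 deliver 1→0: 0={back,v=1,log=-}
step 3 deliver 1→2: 2={back,v=1,log=-}
step 4 deliver 1→3: 3={back,v=1,log=-}
step 5 deliver 1→4: 4={back,v=1,log=-}
step 6 propose(1,'r'): —
step 7 deliver 1→4: 4={back,v=1,log=r}
step 8 deliver 4→1: —
step 9 timeout(4): 4={back,v=2,log=r}
step 10 deliver 4→3: 3={back,v=2,log=-}
step 11 deliver 3→4: —
step 12 deliver 4→2: 2={prim,v=2,log=-}
step 13 deliver 2→4: —
step 14 deliver 2→1: —
step 15 deliver 3→4: —
step 16 deliver 4→0: 0={back,v=2,log=-}
step 17 timeout(3): 3={prim,v=3,log=-}
step 18 crash(0): 0={✗back,v=2,log=-}
step 19 timeout(1): 1={back,v=2,log=-}
step 20 deliver 0→3: —
step 21 timeout(2): 2={back,v=3,log=-}
step 22 timeout(0): —
step 23 deliver 3→4: 4={back,v=3,log=r}
step 24 recover(0): 0={back,v=2,log=-}
step 25 propose(2,'s'): —
step 26 deliver 2→4: —
step 27 deliver 4→2: —
step 28 deliver 2→3: —
step 29 deliver 3→2: —

yes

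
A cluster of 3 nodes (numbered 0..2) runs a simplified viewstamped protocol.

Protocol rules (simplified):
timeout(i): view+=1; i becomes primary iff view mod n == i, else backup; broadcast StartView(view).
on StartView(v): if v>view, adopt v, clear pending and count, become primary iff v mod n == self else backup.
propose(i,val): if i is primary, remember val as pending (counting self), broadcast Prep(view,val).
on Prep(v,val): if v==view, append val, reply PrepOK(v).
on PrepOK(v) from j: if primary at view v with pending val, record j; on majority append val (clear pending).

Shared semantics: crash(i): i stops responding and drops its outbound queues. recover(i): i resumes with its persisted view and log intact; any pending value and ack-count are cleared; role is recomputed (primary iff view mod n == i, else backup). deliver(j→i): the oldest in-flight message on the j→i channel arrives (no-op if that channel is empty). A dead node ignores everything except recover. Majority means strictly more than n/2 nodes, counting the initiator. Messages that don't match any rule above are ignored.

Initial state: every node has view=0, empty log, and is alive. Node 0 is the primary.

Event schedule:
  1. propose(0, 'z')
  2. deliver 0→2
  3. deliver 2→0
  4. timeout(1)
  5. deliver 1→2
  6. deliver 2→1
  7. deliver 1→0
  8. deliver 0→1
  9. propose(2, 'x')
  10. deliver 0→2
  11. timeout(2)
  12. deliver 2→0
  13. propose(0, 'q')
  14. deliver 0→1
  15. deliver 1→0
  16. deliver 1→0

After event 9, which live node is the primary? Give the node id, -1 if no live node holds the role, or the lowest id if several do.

step 1 propose(0,'z'): —
step 2 deliver 0→2: 2={back,v=0,log=z}
step 3 deliver 2→0: 0={prim,v=0,log=z}
step 4 timeout(1): 1={prim,v=1,log=-}
step 5 deliver 1→2: 2={back,v=1,log=z}
step 6 deliver 2→1: —
step 7 deliver 1→0: 0={back,v=1,log=z}
step 8 deliver 0→1: —
step 9 propose(2,'x'): —

1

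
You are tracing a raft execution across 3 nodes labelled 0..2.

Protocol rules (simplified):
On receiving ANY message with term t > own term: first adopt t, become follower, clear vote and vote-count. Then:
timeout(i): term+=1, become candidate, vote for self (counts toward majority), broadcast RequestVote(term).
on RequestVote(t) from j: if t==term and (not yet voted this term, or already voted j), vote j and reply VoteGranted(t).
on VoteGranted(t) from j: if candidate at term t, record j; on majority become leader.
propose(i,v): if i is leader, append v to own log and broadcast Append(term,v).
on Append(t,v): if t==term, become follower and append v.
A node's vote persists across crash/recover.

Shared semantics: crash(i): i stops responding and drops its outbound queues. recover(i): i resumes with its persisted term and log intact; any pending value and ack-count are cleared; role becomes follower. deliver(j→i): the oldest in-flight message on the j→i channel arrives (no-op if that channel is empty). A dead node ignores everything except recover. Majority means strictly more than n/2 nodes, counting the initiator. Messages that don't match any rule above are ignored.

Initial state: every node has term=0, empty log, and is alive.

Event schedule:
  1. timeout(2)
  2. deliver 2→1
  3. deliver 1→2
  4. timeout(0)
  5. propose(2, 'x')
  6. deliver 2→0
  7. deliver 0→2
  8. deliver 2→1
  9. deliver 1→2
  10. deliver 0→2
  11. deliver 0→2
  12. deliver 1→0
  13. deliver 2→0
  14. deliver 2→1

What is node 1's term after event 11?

after 1 — timeout(2): n2:cand/t1/[-]
after 2 — deliver 2→1: n1:foll/t1/[-]
after 3 — deliver 1→2: n2:lead/t1/[-]
after 4 — timeout(0): n0:cand/t1/[-]
after 5 — propose(2,'x'): n2:lead/t1/[x]
after 6 — deliver 2→0: ·
after 7 — deliver 0→2: ·
after 8 — deliver 2→1: n1:foll/t1/[x]
after 9 — deliver 1→2: ·
after 10 — deliver 0→2: ·
after 11 — deliver 0→2: ·

1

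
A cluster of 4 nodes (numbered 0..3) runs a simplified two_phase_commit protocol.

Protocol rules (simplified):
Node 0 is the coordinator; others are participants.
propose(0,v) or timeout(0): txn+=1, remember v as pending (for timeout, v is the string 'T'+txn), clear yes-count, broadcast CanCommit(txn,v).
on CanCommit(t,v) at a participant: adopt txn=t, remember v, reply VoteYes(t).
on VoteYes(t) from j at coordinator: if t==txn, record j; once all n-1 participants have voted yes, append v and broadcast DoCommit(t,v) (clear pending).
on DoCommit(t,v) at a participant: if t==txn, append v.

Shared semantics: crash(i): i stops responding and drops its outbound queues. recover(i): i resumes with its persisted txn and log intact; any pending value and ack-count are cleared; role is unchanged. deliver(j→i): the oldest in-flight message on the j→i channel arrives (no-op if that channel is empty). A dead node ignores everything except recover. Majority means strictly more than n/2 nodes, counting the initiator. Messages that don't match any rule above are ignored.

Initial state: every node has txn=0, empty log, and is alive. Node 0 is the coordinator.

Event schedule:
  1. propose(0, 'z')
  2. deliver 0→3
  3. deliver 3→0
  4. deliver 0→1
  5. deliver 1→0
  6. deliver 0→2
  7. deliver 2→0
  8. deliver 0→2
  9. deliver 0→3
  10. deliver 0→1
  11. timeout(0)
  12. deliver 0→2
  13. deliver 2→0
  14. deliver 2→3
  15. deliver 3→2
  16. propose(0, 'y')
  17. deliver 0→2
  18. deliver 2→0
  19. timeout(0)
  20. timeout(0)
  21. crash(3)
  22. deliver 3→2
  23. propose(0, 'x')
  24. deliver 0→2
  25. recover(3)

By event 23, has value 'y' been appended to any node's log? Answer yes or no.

after 1 — propose(0,'z'): n0:coor/t1/[-]
after 2 — deliver 0→3: n3:part/t1/[-]
after 3 — deliver 3→0: ·
after 4 — deliver 0→1: n1:part/t1/[-]
after 5 — deliver 1→0: ·
after 6 — deliver 0→2: n2:part/t1/[-]
after 7 — deliver 2→0: n0:coor/t1/[z]
after 8 — deliver 0→2: n2:part/t1/[z]
after 9 — deliver 0→3: n3:part/t1/[z]
after 10 — deliver 0→1: n1:part/t1/[z]
after 11 — timeout(0): n0:coor/t2/[z]
after 12 — deliver 0→2: n2:part/t2/[z]
after 13 — deliver 2→0: ·
after 14 — deliver 2→3: ·
after 15 — deliver 3→2: ·
after 16 — propose(0,'y'): n0:coor/t3/[z]
after 17 — deliver 0→2: n2:part/t3/[z]
after 18 — deliver 2→0: ·
after 19 — timeout(0): n0:coor/t4/[z]
after 20 — timeout(0): n0:coor/t5/[z]
after 21 — crash(3): n3:✗part/t1/[z]
after 22 — deliver 3→2: ·
after 23 — propose(0,'x'): n0:coor/t6/[z]

no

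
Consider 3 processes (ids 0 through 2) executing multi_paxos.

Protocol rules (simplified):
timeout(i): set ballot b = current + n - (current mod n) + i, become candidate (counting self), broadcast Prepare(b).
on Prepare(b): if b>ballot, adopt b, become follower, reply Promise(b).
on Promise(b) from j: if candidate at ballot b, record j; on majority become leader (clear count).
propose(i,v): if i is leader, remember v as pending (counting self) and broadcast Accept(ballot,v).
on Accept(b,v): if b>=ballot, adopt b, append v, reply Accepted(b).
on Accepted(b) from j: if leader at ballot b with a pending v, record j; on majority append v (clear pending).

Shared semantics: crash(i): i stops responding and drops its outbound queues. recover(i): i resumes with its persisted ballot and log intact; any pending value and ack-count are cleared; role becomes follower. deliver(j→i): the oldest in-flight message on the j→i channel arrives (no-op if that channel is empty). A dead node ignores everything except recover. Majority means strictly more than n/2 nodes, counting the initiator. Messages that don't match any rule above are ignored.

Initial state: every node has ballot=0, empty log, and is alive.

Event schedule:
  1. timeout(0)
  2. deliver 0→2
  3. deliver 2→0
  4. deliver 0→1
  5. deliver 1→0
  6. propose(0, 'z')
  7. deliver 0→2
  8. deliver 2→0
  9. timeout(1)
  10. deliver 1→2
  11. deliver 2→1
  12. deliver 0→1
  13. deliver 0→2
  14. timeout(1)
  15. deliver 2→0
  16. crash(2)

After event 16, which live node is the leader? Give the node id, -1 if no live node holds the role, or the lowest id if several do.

after 1 — timeout(0): n0:cand/b3/[-]
after 2 — deliver 0→2: n2:foll/b3/[-]
after 3 — deliver 2→0: n0:lead/b3/[-]
after 4 — deliver 0→1: n1:foll/b3/[-]
after 5 — deliver 1→0: ·
after 6 — propose(0,'z'): ·
after 7 — deliver 0→2: n2:foll/b3/[z]
after 8 — deliver 2→0: n0:lead/b3/[z]
after 9 — timeout(1): n1:cand/b7/[-]
after 10 — deliver 1→2: n2:foll/b7/[z]
after 11 — deliver 2→1: n1:lead/b7/[-]
after 12 — deliver 0→1: ·
after 13 — deliver 0→2: ·
after 14 — timeout(1): n1:cand/b10/[-]
after 15 — deliver 2→0: ·
after 16 — crash(2): n2:✗foll/b7/[z]

0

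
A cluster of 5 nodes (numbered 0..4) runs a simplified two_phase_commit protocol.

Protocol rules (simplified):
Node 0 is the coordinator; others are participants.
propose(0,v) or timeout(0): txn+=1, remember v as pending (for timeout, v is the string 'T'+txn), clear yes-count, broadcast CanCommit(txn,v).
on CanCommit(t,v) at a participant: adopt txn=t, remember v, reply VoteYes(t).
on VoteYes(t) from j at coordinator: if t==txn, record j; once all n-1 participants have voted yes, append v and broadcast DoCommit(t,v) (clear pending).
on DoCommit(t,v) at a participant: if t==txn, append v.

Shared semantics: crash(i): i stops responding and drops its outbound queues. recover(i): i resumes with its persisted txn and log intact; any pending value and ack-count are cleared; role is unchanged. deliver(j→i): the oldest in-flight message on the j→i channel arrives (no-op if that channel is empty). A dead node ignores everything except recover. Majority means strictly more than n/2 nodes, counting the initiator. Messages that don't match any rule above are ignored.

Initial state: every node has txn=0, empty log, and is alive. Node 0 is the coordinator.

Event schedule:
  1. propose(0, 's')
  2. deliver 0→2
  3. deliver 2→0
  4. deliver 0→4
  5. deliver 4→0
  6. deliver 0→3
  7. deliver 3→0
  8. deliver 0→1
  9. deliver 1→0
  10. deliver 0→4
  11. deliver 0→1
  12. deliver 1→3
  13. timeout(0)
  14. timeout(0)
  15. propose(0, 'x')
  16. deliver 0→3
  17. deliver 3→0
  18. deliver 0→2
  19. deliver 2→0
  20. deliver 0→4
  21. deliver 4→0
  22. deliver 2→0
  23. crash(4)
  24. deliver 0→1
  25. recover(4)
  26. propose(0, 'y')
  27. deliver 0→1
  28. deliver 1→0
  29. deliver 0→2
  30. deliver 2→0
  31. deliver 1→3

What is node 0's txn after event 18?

4

1. propose(0,'s'):  <0:coor t1 ->
2. deliver 0→2:  <2:part t1 ->
3. deliver 2→0:  nop
4. deliver 0→4:  <4:part t1 ->
5. deliver 4→0:  nop
6. deliver 0→3:  <3:part t1 ->
7. deliver 3→0:  nop
8. deliver 0→1:  <1:part t1 ->
9. deliver 1→0:  <0:coor t1 s>
10. deliver 0→4:  <4:part t1 s>
11. deliver 0→1:  <1:part t1 s>
12. deliver 1→3:  nop
13. timeout(0):  <0:coor t2 s>
14. timeout(0):  <0:coor t3 s>
15. propose(0,'x'):  <0:coor t4 s>
16. deliver 0→3:  <3:part t1 s>
17. deliver 3→0:  nop
18. deliver 0→2:  <2:part t1 s>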